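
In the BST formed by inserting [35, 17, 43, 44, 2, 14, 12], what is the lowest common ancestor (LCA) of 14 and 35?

Tree insertion order: [35, 17, 43, 44, 2, 14, 12]
Tree (level-order array): [35, 17, 43, 2, None, None, 44, None, 14, None, None, 12]
In a BST, the LCA of p=14, q=35 is the first node v on the
root-to-leaf path with p <= v <= q (go left if both < v, right if both > v).
Walk from root:
  at 35: 14 <= 35 <= 35, this is the LCA
LCA = 35


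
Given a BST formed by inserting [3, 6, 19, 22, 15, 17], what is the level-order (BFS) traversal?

Tree insertion order: [3, 6, 19, 22, 15, 17]
Tree (level-order array): [3, None, 6, None, 19, 15, 22, None, 17]
BFS from the root, enqueuing left then right child of each popped node:
  queue [3] -> pop 3, enqueue [6], visited so far: [3]
  queue [6] -> pop 6, enqueue [19], visited so far: [3, 6]
  queue [19] -> pop 19, enqueue [15, 22], visited so far: [3, 6, 19]
  queue [15, 22] -> pop 15, enqueue [17], visited so far: [3, 6, 19, 15]
  queue [22, 17] -> pop 22, enqueue [none], visited so far: [3, 6, 19, 15, 22]
  queue [17] -> pop 17, enqueue [none], visited so far: [3, 6, 19, 15, 22, 17]
Result: [3, 6, 19, 15, 22, 17]


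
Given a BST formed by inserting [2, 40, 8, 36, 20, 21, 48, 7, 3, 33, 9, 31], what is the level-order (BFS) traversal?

Tree insertion order: [2, 40, 8, 36, 20, 21, 48, 7, 3, 33, 9, 31]
Tree (level-order array): [2, None, 40, 8, 48, 7, 36, None, None, 3, None, 20, None, None, None, 9, 21, None, None, None, 33, 31]
BFS from the root, enqueuing left then right child of each popped node:
  queue [2] -> pop 2, enqueue [40], visited so far: [2]
  queue [40] -> pop 40, enqueue [8, 48], visited so far: [2, 40]
  queue [8, 48] -> pop 8, enqueue [7, 36], visited so far: [2, 40, 8]
  queue [48, 7, 36] -> pop 48, enqueue [none], visited so far: [2, 40, 8, 48]
  queue [7, 36] -> pop 7, enqueue [3], visited so far: [2, 40, 8, 48, 7]
  queue [36, 3] -> pop 36, enqueue [20], visited so far: [2, 40, 8, 48, 7, 36]
  queue [3, 20] -> pop 3, enqueue [none], visited so far: [2, 40, 8, 48, 7, 36, 3]
  queue [20] -> pop 20, enqueue [9, 21], visited so far: [2, 40, 8, 48, 7, 36, 3, 20]
  queue [9, 21] -> pop 9, enqueue [none], visited so far: [2, 40, 8, 48, 7, 36, 3, 20, 9]
  queue [21] -> pop 21, enqueue [33], visited so far: [2, 40, 8, 48, 7, 36, 3, 20, 9, 21]
  queue [33] -> pop 33, enqueue [31], visited so far: [2, 40, 8, 48, 7, 36, 3, 20, 9, 21, 33]
  queue [31] -> pop 31, enqueue [none], visited so far: [2, 40, 8, 48, 7, 36, 3, 20, 9, 21, 33, 31]
Result: [2, 40, 8, 48, 7, 36, 3, 20, 9, 21, 33, 31]


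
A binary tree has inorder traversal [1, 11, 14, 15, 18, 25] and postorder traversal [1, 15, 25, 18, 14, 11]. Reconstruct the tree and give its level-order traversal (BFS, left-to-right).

Inorder:   [1, 11, 14, 15, 18, 25]
Postorder: [1, 15, 25, 18, 14, 11]
Algorithm: postorder visits root last, so walk postorder right-to-left;
each value is the root of the current inorder slice — split it at that
value, recurse on the right subtree first, then the left.
Recursive splits:
  root=11; inorder splits into left=[1], right=[14, 15, 18, 25]
  root=14; inorder splits into left=[], right=[15, 18, 25]
  root=18; inorder splits into left=[15], right=[25]
  root=25; inorder splits into left=[], right=[]
  root=15; inorder splits into left=[], right=[]
  root=1; inorder splits into left=[], right=[]
Reconstructed level-order: [11, 1, 14, 18, 15, 25]


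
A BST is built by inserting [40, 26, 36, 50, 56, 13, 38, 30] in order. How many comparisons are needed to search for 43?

Search path for 43: 40 -> 50
Found: False
Comparisons: 2


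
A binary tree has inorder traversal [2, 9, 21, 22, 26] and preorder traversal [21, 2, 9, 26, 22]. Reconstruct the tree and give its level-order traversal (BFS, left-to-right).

Inorder:  [2, 9, 21, 22, 26]
Preorder: [21, 2, 9, 26, 22]
Algorithm: preorder visits root first, so consume preorder in order;
for each root, split the current inorder slice at that value into
left-subtree inorder and right-subtree inorder, then recurse.
Recursive splits:
  root=21; inorder splits into left=[2, 9], right=[22, 26]
  root=2; inorder splits into left=[], right=[9]
  root=9; inorder splits into left=[], right=[]
  root=26; inorder splits into left=[22], right=[]
  root=22; inorder splits into left=[], right=[]
Reconstructed level-order: [21, 2, 26, 9, 22]


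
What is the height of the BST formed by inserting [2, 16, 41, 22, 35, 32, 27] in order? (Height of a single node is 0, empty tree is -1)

Insertion order: [2, 16, 41, 22, 35, 32, 27]
Tree (level-order array): [2, None, 16, None, 41, 22, None, None, 35, 32, None, 27]
Compute height bottom-up (empty subtree = -1):
  height(27) = 1 + max(-1, -1) = 0
  height(32) = 1 + max(0, -1) = 1
  height(35) = 1 + max(1, -1) = 2
  height(22) = 1 + max(-1, 2) = 3
  height(41) = 1 + max(3, -1) = 4
  height(16) = 1 + max(-1, 4) = 5
  height(2) = 1 + max(-1, 5) = 6
Height = 6


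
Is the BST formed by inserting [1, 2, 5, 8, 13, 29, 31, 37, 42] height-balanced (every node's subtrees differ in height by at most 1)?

Tree (level-order array): [1, None, 2, None, 5, None, 8, None, 13, None, 29, None, 31, None, 37, None, 42]
Definition: a tree is height-balanced if, at every node, |h(left) - h(right)| <= 1 (empty subtree has height -1).
Bottom-up per-node check:
  node 42: h_left=-1, h_right=-1, diff=0 [OK], height=0
  node 37: h_left=-1, h_right=0, diff=1 [OK], height=1
  node 31: h_left=-1, h_right=1, diff=2 [FAIL (|-1-1|=2 > 1)], height=2
  node 29: h_left=-1, h_right=2, diff=3 [FAIL (|-1-2|=3 > 1)], height=3
  node 13: h_left=-1, h_right=3, diff=4 [FAIL (|-1-3|=4 > 1)], height=4
  node 8: h_left=-1, h_right=4, diff=5 [FAIL (|-1-4|=5 > 1)], height=5
  node 5: h_left=-1, h_right=5, diff=6 [FAIL (|-1-5|=6 > 1)], height=6
  node 2: h_left=-1, h_right=6, diff=7 [FAIL (|-1-6|=7 > 1)], height=7
  node 1: h_left=-1, h_right=7, diff=8 [FAIL (|-1-7|=8 > 1)], height=8
Node 31 violates the condition: |-1 - 1| = 2 > 1.
Result: Not balanced


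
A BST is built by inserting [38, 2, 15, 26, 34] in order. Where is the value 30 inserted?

Starting tree (level order): [38, 2, None, None, 15, None, 26, None, 34]
Insertion path: 38 -> 2 -> 15 -> 26 -> 34
Result: insert 30 as left child of 34
Final tree (level order): [38, 2, None, None, 15, None, 26, None, 34, 30]


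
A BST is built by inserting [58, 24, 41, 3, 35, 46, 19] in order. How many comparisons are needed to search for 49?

Search path for 49: 58 -> 24 -> 41 -> 46
Found: False
Comparisons: 4


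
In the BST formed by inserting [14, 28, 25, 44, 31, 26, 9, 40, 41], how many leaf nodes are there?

Tree built from: [14, 28, 25, 44, 31, 26, 9, 40, 41]
Tree (level-order array): [14, 9, 28, None, None, 25, 44, None, 26, 31, None, None, None, None, 40, None, 41]
Rule: A leaf has 0 children.
Per-node child counts:
  node 14: 2 child(ren)
  node 9: 0 child(ren)
  node 28: 2 child(ren)
  node 25: 1 child(ren)
  node 26: 0 child(ren)
  node 44: 1 child(ren)
  node 31: 1 child(ren)
  node 40: 1 child(ren)
  node 41: 0 child(ren)
Matching nodes: [9, 26, 41]
Count of leaf nodes: 3


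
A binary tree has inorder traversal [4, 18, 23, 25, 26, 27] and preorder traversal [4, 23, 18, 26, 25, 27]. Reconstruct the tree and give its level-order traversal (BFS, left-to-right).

Inorder:  [4, 18, 23, 25, 26, 27]
Preorder: [4, 23, 18, 26, 25, 27]
Algorithm: preorder visits root first, so consume preorder in order;
for each root, split the current inorder slice at that value into
left-subtree inorder and right-subtree inorder, then recurse.
Recursive splits:
  root=4; inorder splits into left=[], right=[18, 23, 25, 26, 27]
  root=23; inorder splits into left=[18], right=[25, 26, 27]
  root=18; inorder splits into left=[], right=[]
  root=26; inorder splits into left=[25], right=[27]
  root=25; inorder splits into left=[], right=[]
  root=27; inorder splits into left=[], right=[]
Reconstructed level-order: [4, 23, 18, 26, 25, 27]


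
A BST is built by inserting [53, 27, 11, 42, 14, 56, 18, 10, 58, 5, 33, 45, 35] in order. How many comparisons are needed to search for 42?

Search path for 42: 53 -> 27 -> 42
Found: True
Comparisons: 3


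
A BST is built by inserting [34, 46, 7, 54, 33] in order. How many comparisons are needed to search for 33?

Search path for 33: 34 -> 7 -> 33
Found: True
Comparisons: 3


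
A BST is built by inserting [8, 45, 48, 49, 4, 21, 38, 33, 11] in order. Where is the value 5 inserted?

Starting tree (level order): [8, 4, 45, None, None, 21, 48, 11, 38, None, 49, None, None, 33]
Insertion path: 8 -> 4
Result: insert 5 as right child of 4
Final tree (level order): [8, 4, 45, None, 5, 21, 48, None, None, 11, 38, None, 49, None, None, 33]


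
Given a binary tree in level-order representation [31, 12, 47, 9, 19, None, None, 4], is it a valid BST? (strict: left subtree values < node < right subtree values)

Level-order array: [31, 12, 47, 9, 19, None, None, 4]
Validate using subtree bounds (lo, hi): at each node, require lo < value < hi,
then recurse left with hi=value and right with lo=value.
Preorder trace (stopping at first violation):
  at node 31 with bounds (-inf, +inf): OK
  at node 12 with bounds (-inf, 31): OK
  at node 9 with bounds (-inf, 12): OK
  at node 4 with bounds (-inf, 9): OK
  at node 19 with bounds (12, 31): OK
  at node 47 with bounds (31, +inf): OK
No violation found at any node.
Result: Valid BST


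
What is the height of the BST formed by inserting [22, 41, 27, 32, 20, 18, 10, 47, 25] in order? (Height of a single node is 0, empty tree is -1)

Insertion order: [22, 41, 27, 32, 20, 18, 10, 47, 25]
Tree (level-order array): [22, 20, 41, 18, None, 27, 47, 10, None, 25, 32]
Compute height bottom-up (empty subtree = -1):
  height(10) = 1 + max(-1, -1) = 0
  height(18) = 1 + max(0, -1) = 1
  height(20) = 1 + max(1, -1) = 2
  height(25) = 1 + max(-1, -1) = 0
  height(32) = 1 + max(-1, -1) = 0
  height(27) = 1 + max(0, 0) = 1
  height(47) = 1 + max(-1, -1) = 0
  height(41) = 1 + max(1, 0) = 2
  height(22) = 1 + max(2, 2) = 3
Height = 3


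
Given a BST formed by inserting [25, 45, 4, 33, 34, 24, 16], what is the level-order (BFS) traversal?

Tree insertion order: [25, 45, 4, 33, 34, 24, 16]
Tree (level-order array): [25, 4, 45, None, 24, 33, None, 16, None, None, 34]
BFS from the root, enqueuing left then right child of each popped node:
  queue [25] -> pop 25, enqueue [4, 45], visited so far: [25]
  queue [4, 45] -> pop 4, enqueue [24], visited so far: [25, 4]
  queue [45, 24] -> pop 45, enqueue [33], visited so far: [25, 4, 45]
  queue [24, 33] -> pop 24, enqueue [16], visited so far: [25, 4, 45, 24]
  queue [33, 16] -> pop 33, enqueue [34], visited so far: [25, 4, 45, 24, 33]
  queue [16, 34] -> pop 16, enqueue [none], visited so far: [25, 4, 45, 24, 33, 16]
  queue [34] -> pop 34, enqueue [none], visited so far: [25, 4, 45, 24, 33, 16, 34]
Result: [25, 4, 45, 24, 33, 16, 34]


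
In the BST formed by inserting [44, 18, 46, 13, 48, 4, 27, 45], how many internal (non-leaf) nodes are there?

Tree built from: [44, 18, 46, 13, 48, 4, 27, 45]
Tree (level-order array): [44, 18, 46, 13, 27, 45, 48, 4]
Rule: An internal node has at least one child.
Per-node child counts:
  node 44: 2 child(ren)
  node 18: 2 child(ren)
  node 13: 1 child(ren)
  node 4: 0 child(ren)
  node 27: 0 child(ren)
  node 46: 2 child(ren)
  node 45: 0 child(ren)
  node 48: 0 child(ren)
Matching nodes: [44, 18, 13, 46]
Count of internal (non-leaf) nodes: 4


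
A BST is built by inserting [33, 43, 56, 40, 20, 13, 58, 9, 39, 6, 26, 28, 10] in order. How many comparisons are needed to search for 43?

Search path for 43: 33 -> 43
Found: True
Comparisons: 2


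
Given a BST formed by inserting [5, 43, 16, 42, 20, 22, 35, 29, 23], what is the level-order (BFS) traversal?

Tree insertion order: [5, 43, 16, 42, 20, 22, 35, 29, 23]
Tree (level-order array): [5, None, 43, 16, None, None, 42, 20, None, None, 22, None, 35, 29, None, 23]
BFS from the root, enqueuing left then right child of each popped node:
  queue [5] -> pop 5, enqueue [43], visited so far: [5]
  queue [43] -> pop 43, enqueue [16], visited so far: [5, 43]
  queue [16] -> pop 16, enqueue [42], visited so far: [5, 43, 16]
  queue [42] -> pop 42, enqueue [20], visited so far: [5, 43, 16, 42]
  queue [20] -> pop 20, enqueue [22], visited so far: [5, 43, 16, 42, 20]
  queue [22] -> pop 22, enqueue [35], visited so far: [5, 43, 16, 42, 20, 22]
  queue [35] -> pop 35, enqueue [29], visited so far: [5, 43, 16, 42, 20, 22, 35]
  queue [29] -> pop 29, enqueue [23], visited so far: [5, 43, 16, 42, 20, 22, 35, 29]
  queue [23] -> pop 23, enqueue [none], visited so far: [5, 43, 16, 42, 20, 22, 35, 29, 23]
Result: [5, 43, 16, 42, 20, 22, 35, 29, 23]


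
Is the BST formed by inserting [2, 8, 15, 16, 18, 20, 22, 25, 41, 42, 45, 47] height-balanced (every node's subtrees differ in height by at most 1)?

Tree (level-order array): [2, None, 8, None, 15, None, 16, None, 18, None, 20, None, 22, None, 25, None, 41, None, 42, None, 45, None, 47]
Definition: a tree is height-balanced if, at every node, |h(left) - h(right)| <= 1 (empty subtree has height -1).
Bottom-up per-node check:
  node 47: h_left=-1, h_right=-1, diff=0 [OK], height=0
  node 45: h_left=-1, h_right=0, diff=1 [OK], height=1
  node 42: h_left=-1, h_right=1, diff=2 [FAIL (|-1-1|=2 > 1)], height=2
  node 41: h_left=-1, h_right=2, diff=3 [FAIL (|-1-2|=3 > 1)], height=3
  node 25: h_left=-1, h_right=3, diff=4 [FAIL (|-1-3|=4 > 1)], height=4
  node 22: h_left=-1, h_right=4, diff=5 [FAIL (|-1-4|=5 > 1)], height=5
  node 20: h_left=-1, h_right=5, diff=6 [FAIL (|-1-5|=6 > 1)], height=6
  node 18: h_left=-1, h_right=6, diff=7 [FAIL (|-1-6|=7 > 1)], height=7
  node 16: h_left=-1, h_right=7, diff=8 [FAIL (|-1-7|=8 > 1)], height=8
  node 15: h_left=-1, h_right=8, diff=9 [FAIL (|-1-8|=9 > 1)], height=9
  node 8: h_left=-1, h_right=9, diff=10 [FAIL (|-1-9|=10 > 1)], height=10
  node 2: h_left=-1, h_right=10, diff=11 [FAIL (|-1-10|=11 > 1)], height=11
Node 42 violates the condition: |-1 - 1| = 2 > 1.
Result: Not balanced


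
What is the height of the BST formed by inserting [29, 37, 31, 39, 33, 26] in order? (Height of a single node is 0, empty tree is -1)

Insertion order: [29, 37, 31, 39, 33, 26]
Tree (level-order array): [29, 26, 37, None, None, 31, 39, None, 33]
Compute height bottom-up (empty subtree = -1):
  height(26) = 1 + max(-1, -1) = 0
  height(33) = 1 + max(-1, -1) = 0
  height(31) = 1 + max(-1, 0) = 1
  height(39) = 1 + max(-1, -1) = 0
  height(37) = 1 + max(1, 0) = 2
  height(29) = 1 + max(0, 2) = 3
Height = 3


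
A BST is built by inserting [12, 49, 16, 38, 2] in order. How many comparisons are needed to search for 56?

Search path for 56: 12 -> 49
Found: False
Comparisons: 2


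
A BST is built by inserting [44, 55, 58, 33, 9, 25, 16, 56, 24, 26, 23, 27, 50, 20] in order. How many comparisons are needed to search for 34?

Search path for 34: 44 -> 33
Found: False
Comparisons: 2


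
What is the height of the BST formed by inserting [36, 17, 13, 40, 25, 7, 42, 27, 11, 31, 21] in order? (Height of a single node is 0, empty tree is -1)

Insertion order: [36, 17, 13, 40, 25, 7, 42, 27, 11, 31, 21]
Tree (level-order array): [36, 17, 40, 13, 25, None, 42, 7, None, 21, 27, None, None, None, 11, None, None, None, 31]
Compute height bottom-up (empty subtree = -1):
  height(11) = 1 + max(-1, -1) = 0
  height(7) = 1 + max(-1, 0) = 1
  height(13) = 1 + max(1, -1) = 2
  height(21) = 1 + max(-1, -1) = 0
  height(31) = 1 + max(-1, -1) = 0
  height(27) = 1 + max(-1, 0) = 1
  height(25) = 1 + max(0, 1) = 2
  height(17) = 1 + max(2, 2) = 3
  height(42) = 1 + max(-1, -1) = 0
  height(40) = 1 + max(-1, 0) = 1
  height(36) = 1 + max(3, 1) = 4
Height = 4


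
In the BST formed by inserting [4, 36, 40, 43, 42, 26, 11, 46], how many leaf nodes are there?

Tree built from: [4, 36, 40, 43, 42, 26, 11, 46]
Tree (level-order array): [4, None, 36, 26, 40, 11, None, None, 43, None, None, 42, 46]
Rule: A leaf has 0 children.
Per-node child counts:
  node 4: 1 child(ren)
  node 36: 2 child(ren)
  node 26: 1 child(ren)
  node 11: 0 child(ren)
  node 40: 1 child(ren)
  node 43: 2 child(ren)
  node 42: 0 child(ren)
  node 46: 0 child(ren)
Matching nodes: [11, 42, 46]
Count of leaf nodes: 3


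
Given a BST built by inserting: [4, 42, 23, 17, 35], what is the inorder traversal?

Tree insertion order: [4, 42, 23, 17, 35]
Tree (level-order array): [4, None, 42, 23, None, 17, 35]
Inorder traversal: [4, 17, 23, 35, 42]


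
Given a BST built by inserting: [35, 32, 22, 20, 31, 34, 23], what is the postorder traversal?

Tree insertion order: [35, 32, 22, 20, 31, 34, 23]
Tree (level-order array): [35, 32, None, 22, 34, 20, 31, None, None, None, None, 23]
Postorder traversal: [20, 23, 31, 22, 34, 32, 35]


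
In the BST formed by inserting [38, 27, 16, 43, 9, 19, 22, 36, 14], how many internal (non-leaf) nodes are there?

Tree built from: [38, 27, 16, 43, 9, 19, 22, 36, 14]
Tree (level-order array): [38, 27, 43, 16, 36, None, None, 9, 19, None, None, None, 14, None, 22]
Rule: An internal node has at least one child.
Per-node child counts:
  node 38: 2 child(ren)
  node 27: 2 child(ren)
  node 16: 2 child(ren)
  node 9: 1 child(ren)
  node 14: 0 child(ren)
  node 19: 1 child(ren)
  node 22: 0 child(ren)
  node 36: 0 child(ren)
  node 43: 0 child(ren)
Matching nodes: [38, 27, 16, 9, 19]
Count of internal (non-leaf) nodes: 5


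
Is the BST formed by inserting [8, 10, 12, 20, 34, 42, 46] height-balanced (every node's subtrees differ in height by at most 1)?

Tree (level-order array): [8, None, 10, None, 12, None, 20, None, 34, None, 42, None, 46]
Definition: a tree is height-balanced if, at every node, |h(left) - h(right)| <= 1 (empty subtree has height -1).
Bottom-up per-node check:
  node 46: h_left=-1, h_right=-1, diff=0 [OK], height=0
  node 42: h_left=-1, h_right=0, diff=1 [OK], height=1
  node 34: h_left=-1, h_right=1, diff=2 [FAIL (|-1-1|=2 > 1)], height=2
  node 20: h_left=-1, h_right=2, diff=3 [FAIL (|-1-2|=3 > 1)], height=3
  node 12: h_left=-1, h_right=3, diff=4 [FAIL (|-1-3|=4 > 1)], height=4
  node 10: h_left=-1, h_right=4, diff=5 [FAIL (|-1-4|=5 > 1)], height=5
  node 8: h_left=-1, h_right=5, diff=6 [FAIL (|-1-5|=6 > 1)], height=6
Node 34 violates the condition: |-1 - 1| = 2 > 1.
Result: Not balanced


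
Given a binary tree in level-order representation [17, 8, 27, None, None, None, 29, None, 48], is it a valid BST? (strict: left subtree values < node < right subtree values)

Level-order array: [17, 8, 27, None, None, None, 29, None, 48]
Validate using subtree bounds (lo, hi): at each node, require lo < value < hi,
then recurse left with hi=value and right with lo=value.
Preorder trace (stopping at first violation):
  at node 17 with bounds (-inf, +inf): OK
  at node 8 with bounds (-inf, 17): OK
  at node 27 with bounds (17, +inf): OK
  at node 29 with bounds (27, +inf): OK
  at node 48 with bounds (29, +inf): OK
No violation found at any node.
Result: Valid BST


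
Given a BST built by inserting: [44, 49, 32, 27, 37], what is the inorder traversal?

Tree insertion order: [44, 49, 32, 27, 37]
Tree (level-order array): [44, 32, 49, 27, 37]
Inorder traversal: [27, 32, 37, 44, 49]


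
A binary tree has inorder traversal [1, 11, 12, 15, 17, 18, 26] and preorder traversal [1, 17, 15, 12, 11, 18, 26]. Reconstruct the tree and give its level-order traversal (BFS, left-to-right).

Inorder:  [1, 11, 12, 15, 17, 18, 26]
Preorder: [1, 17, 15, 12, 11, 18, 26]
Algorithm: preorder visits root first, so consume preorder in order;
for each root, split the current inorder slice at that value into
left-subtree inorder and right-subtree inorder, then recurse.
Recursive splits:
  root=1; inorder splits into left=[], right=[11, 12, 15, 17, 18, 26]
  root=17; inorder splits into left=[11, 12, 15], right=[18, 26]
  root=15; inorder splits into left=[11, 12], right=[]
  root=12; inorder splits into left=[11], right=[]
  root=11; inorder splits into left=[], right=[]
  root=18; inorder splits into left=[], right=[26]
  root=26; inorder splits into left=[], right=[]
Reconstructed level-order: [1, 17, 15, 18, 12, 26, 11]


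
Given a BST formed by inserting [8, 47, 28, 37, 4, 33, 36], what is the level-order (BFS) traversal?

Tree insertion order: [8, 47, 28, 37, 4, 33, 36]
Tree (level-order array): [8, 4, 47, None, None, 28, None, None, 37, 33, None, None, 36]
BFS from the root, enqueuing left then right child of each popped node:
  queue [8] -> pop 8, enqueue [4, 47], visited so far: [8]
  queue [4, 47] -> pop 4, enqueue [none], visited so far: [8, 4]
  queue [47] -> pop 47, enqueue [28], visited so far: [8, 4, 47]
  queue [28] -> pop 28, enqueue [37], visited so far: [8, 4, 47, 28]
  queue [37] -> pop 37, enqueue [33], visited so far: [8, 4, 47, 28, 37]
  queue [33] -> pop 33, enqueue [36], visited so far: [8, 4, 47, 28, 37, 33]
  queue [36] -> pop 36, enqueue [none], visited so far: [8, 4, 47, 28, 37, 33, 36]
Result: [8, 4, 47, 28, 37, 33, 36]


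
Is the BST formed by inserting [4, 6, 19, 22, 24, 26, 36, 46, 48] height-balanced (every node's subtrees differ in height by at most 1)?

Tree (level-order array): [4, None, 6, None, 19, None, 22, None, 24, None, 26, None, 36, None, 46, None, 48]
Definition: a tree is height-balanced if, at every node, |h(left) - h(right)| <= 1 (empty subtree has height -1).
Bottom-up per-node check:
  node 48: h_left=-1, h_right=-1, diff=0 [OK], height=0
  node 46: h_left=-1, h_right=0, diff=1 [OK], height=1
  node 36: h_left=-1, h_right=1, diff=2 [FAIL (|-1-1|=2 > 1)], height=2
  node 26: h_left=-1, h_right=2, diff=3 [FAIL (|-1-2|=3 > 1)], height=3
  node 24: h_left=-1, h_right=3, diff=4 [FAIL (|-1-3|=4 > 1)], height=4
  node 22: h_left=-1, h_right=4, diff=5 [FAIL (|-1-4|=5 > 1)], height=5
  node 19: h_left=-1, h_right=5, diff=6 [FAIL (|-1-5|=6 > 1)], height=6
  node 6: h_left=-1, h_right=6, diff=7 [FAIL (|-1-6|=7 > 1)], height=7
  node 4: h_left=-1, h_right=7, diff=8 [FAIL (|-1-7|=8 > 1)], height=8
Node 36 violates the condition: |-1 - 1| = 2 > 1.
Result: Not balanced


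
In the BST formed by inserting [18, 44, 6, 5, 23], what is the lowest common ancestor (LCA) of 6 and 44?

Tree insertion order: [18, 44, 6, 5, 23]
Tree (level-order array): [18, 6, 44, 5, None, 23]
In a BST, the LCA of p=6, q=44 is the first node v on the
root-to-leaf path with p <= v <= q (go left if both < v, right if both > v).
Walk from root:
  at 18: 6 <= 18 <= 44, this is the LCA
LCA = 18


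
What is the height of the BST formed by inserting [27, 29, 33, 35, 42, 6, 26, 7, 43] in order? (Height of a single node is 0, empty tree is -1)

Insertion order: [27, 29, 33, 35, 42, 6, 26, 7, 43]
Tree (level-order array): [27, 6, 29, None, 26, None, 33, 7, None, None, 35, None, None, None, 42, None, 43]
Compute height bottom-up (empty subtree = -1):
  height(7) = 1 + max(-1, -1) = 0
  height(26) = 1 + max(0, -1) = 1
  height(6) = 1 + max(-1, 1) = 2
  height(43) = 1 + max(-1, -1) = 0
  height(42) = 1 + max(-1, 0) = 1
  height(35) = 1 + max(-1, 1) = 2
  height(33) = 1 + max(-1, 2) = 3
  height(29) = 1 + max(-1, 3) = 4
  height(27) = 1 + max(2, 4) = 5
Height = 5


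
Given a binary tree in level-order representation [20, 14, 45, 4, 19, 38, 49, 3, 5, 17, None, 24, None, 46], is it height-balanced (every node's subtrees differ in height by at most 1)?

Tree (level-order array): [20, 14, 45, 4, 19, 38, 49, 3, 5, 17, None, 24, None, 46]
Definition: a tree is height-balanced if, at every node, |h(left) - h(right)| <= 1 (empty subtree has height -1).
Bottom-up per-node check:
  node 3: h_left=-1, h_right=-1, diff=0 [OK], height=0
  node 5: h_left=-1, h_right=-1, diff=0 [OK], height=0
  node 4: h_left=0, h_right=0, diff=0 [OK], height=1
  node 17: h_left=-1, h_right=-1, diff=0 [OK], height=0
  node 19: h_left=0, h_right=-1, diff=1 [OK], height=1
  node 14: h_left=1, h_right=1, diff=0 [OK], height=2
  node 24: h_left=-1, h_right=-1, diff=0 [OK], height=0
  node 38: h_left=0, h_right=-1, diff=1 [OK], height=1
  node 46: h_left=-1, h_right=-1, diff=0 [OK], height=0
  node 49: h_left=0, h_right=-1, diff=1 [OK], height=1
  node 45: h_left=1, h_right=1, diff=0 [OK], height=2
  node 20: h_left=2, h_right=2, diff=0 [OK], height=3
All nodes satisfy the balance condition.
Result: Balanced


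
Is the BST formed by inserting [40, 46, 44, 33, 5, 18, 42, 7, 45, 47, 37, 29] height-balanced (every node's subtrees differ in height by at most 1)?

Tree (level-order array): [40, 33, 46, 5, 37, 44, 47, None, 18, None, None, 42, 45, None, None, 7, 29]
Definition: a tree is height-balanced if, at every node, |h(left) - h(right)| <= 1 (empty subtree has height -1).
Bottom-up per-node check:
  node 7: h_left=-1, h_right=-1, diff=0 [OK], height=0
  node 29: h_left=-1, h_right=-1, diff=0 [OK], height=0
  node 18: h_left=0, h_right=0, diff=0 [OK], height=1
  node 5: h_left=-1, h_right=1, diff=2 [FAIL (|-1-1|=2 > 1)], height=2
  node 37: h_left=-1, h_right=-1, diff=0 [OK], height=0
  node 33: h_left=2, h_right=0, diff=2 [FAIL (|2-0|=2 > 1)], height=3
  node 42: h_left=-1, h_right=-1, diff=0 [OK], height=0
  node 45: h_left=-1, h_right=-1, diff=0 [OK], height=0
  node 44: h_left=0, h_right=0, diff=0 [OK], height=1
  node 47: h_left=-1, h_right=-1, diff=0 [OK], height=0
  node 46: h_left=1, h_right=0, diff=1 [OK], height=2
  node 40: h_left=3, h_right=2, diff=1 [OK], height=4
Node 5 violates the condition: |-1 - 1| = 2 > 1.
Result: Not balanced


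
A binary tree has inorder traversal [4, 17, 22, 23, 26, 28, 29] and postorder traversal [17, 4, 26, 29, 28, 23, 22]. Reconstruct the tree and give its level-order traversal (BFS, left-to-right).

Inorder:   [4, 17, 22, 23, 26, 28, 29]
Postorder: [17, 4, 26, 29, 28, 23, 22]
Algorithm: postorder visits root last, so walk postorder right-to-left;
each value is the root of the current inorder slice — split it at that
value, recurse on the right subtree first, then the left.
Recursive splits:
  root=22; inorder splits into left=[4, 17], right=[23, 26, 28, 29]
  root=23; inorder splits into left=[], right=[26, 28, 29]
  root=28; inorder splits into left=[26], right=[29]
  root=29; inorder splits into left=[], right=[]
  root=26; inorder splits into left=[], right=[]
  root=4; inorder splits into left=[], right=[17]
  root=17; inorder splits into left=[], right=[]
Reconstructed level-order: [22, 4, 23, 17, 28, 26, 29]


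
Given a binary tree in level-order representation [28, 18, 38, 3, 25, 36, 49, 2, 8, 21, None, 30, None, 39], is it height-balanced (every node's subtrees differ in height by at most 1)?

Tree (level-order array): [28, 18, 38, 3, 25, 36, 49, 2, 8, 21, None, 30, None, 39]
Definition: a tree is height-balanced if, at every node, |h(left) - h(right)| <= 1 (empty subtree has height -1).
Bottom-up per-node check:
  node 2: h_left=-1, h_right=-1, diff=0 [OK], height=0
  node 8: h_left=-1, h_right=-1, diff=0 [OK], height=0
  node 3: h_left=0, h_right=0, diff=0 [OK], height=1
  node 21: h_left=-1, h_right=-1, diff=0 [OK], height=0
  node 25: h_left=0, h_right=-1, diff=1 [OK], height=1
  node 18: h_left=1, h_right=1, diff=0 [OK], height=2
  node 30: h_left=-1, h_right=-1, diff=0 [OK], height=0
  node 36: h_left=0, h_right=-1, diff=1 [OK], height=1
  node 39: h_left=-1, h_right=-1, diff=0 [OK], height=0
  node 49: h_left=0, h_right=-1, diff=1 [OK], height=1
  node 38: h_left=1, h_right=1, diff=0 [OK], height=2
  node 28: h_left=2, h_right=2, diff=0 [OK], height=3
All nodes satisfy the balance condition.
Result: Balanced


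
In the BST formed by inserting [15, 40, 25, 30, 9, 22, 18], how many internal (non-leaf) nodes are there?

Tree built from: [15, 40, 25, 30, 9, 22, 18]
Tree (level-order array): [15, 9, 40, None, None, 25, None, 22, 30, 18]
Rule: An internal node has at least one child.
Per-node child counts:
  node 15: 2 child(ren)
  node 9: 0 child(ren)
  node 40: 1 child(ren)
  node 25: 2 child(ren)
  node 22: 1 child(ren)
  node 18: 0 child(ren)
  node 30: 0 child(ren)
Matching nodes: [15, 40, 25, 22]
Count of internal (non-leaf) nodes: 4


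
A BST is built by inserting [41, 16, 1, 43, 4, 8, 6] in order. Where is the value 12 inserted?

Starting tree (level order): [41, 16, 43, 1, None, None, None, None, 4, None, 8, 6]
Insertion path: 41 -> 16 -> 1 -> 4 -> 8
Result: insert 12 as right child of 8
Final tree (level order): [41, 16, 43, 1, None, None, None, None, 4, None, 8, 6, 12]


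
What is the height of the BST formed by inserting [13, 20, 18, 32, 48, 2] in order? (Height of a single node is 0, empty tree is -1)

Insertion order: [13, 20, 18, 32, 48, 2]
Tree (level-order array): [13, 2, 20, None, None, 18, 32, None, None, None, 48]
Compute height bottom-up (empty subtree = -1):
  height(2) = 1 + max(-1, -1) = 0
  height(18) = 1 + max(-1, -1) = 0
  height(48) = 1 + max(-1, -1) = 0
  height(32) = 1 + max(-1, 0) = 1
  height(20) = 1 + max(0, 1) = 2
  height(13) = 1 + max(0, 2) = 3
Height = 3


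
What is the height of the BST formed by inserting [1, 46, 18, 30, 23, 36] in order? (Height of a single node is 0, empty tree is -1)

Insertion order: [1, 46, 18, 30, 23, 36]
Tree (level-order array): [1, None, 46, 18, None, None, 30, 23, 36]
Compute height bottom-up (empty subtree = -1):
  height(23) = 1 + max(-1, -1) = 0
  height(36) = 1 + max(-1, -1) = 0
  height(30) = 1 + max(0, 0) = 1
  height(18) = 1 + max(-1, 1) = 2
  height(46) = 1 + max(2, -1) = 3
  height(1) = 1 + max(-1, 3) = 4
Height = 4


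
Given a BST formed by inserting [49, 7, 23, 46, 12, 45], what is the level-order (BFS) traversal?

Tree insertion order: [49, 7, 23, 46, 12, 45]
Tree (level-order array): [49, 7, None, None, 23, 12, 46, None, None, 45]
BFS from the root, enqueuing left then right child of each popped node:
  queue [49] -> pop 49, enqueue [7], visited so far: [49]
  queue [7] -> pop 7, enqueue [23], visited so far: [49, 7]
  queue [23] -> pop 23, enqueue [12, 46], visited so far: [49, 7, 23]
  queue [12, 46] -> pop 12, enqueue [none], visited so far: [49, 7, 23, 12]
  queue [46] -> pop 46, enqueue [45], visited so far: [49, 7, 23, 12, 46]
  queue [45] -> pop 45, enqueue [none], visited so far: [49, 7, 23, 12, 46, 45]
Result: [49, 7, 23, 12, 46, 45]


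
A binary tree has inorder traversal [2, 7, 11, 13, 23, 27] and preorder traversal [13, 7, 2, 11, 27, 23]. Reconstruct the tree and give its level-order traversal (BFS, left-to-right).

Inorder:  [2, 7, 11, 13, 23, 27]
Preorder: [13, 7, 2, 11, 27, 23]
Algorithm: preorder visits root first, so consume preorder in order;
for each root, split the current inorder slice at that value into
left-subtree inorder and right-subtree inorder, then recurse.
Recursive splits:
  root=13; inorder splits into left=[2, 7, 11], right=[23, 27]
  root=7; inorder splits into left=[2], right=[11]
  root=2; inorder splits into left=[], right=[]
  root=11; inorder splits into left=[], right=[]
  root=27; inorder splits into left=[23], right=[]
  root=23; inorder splits into left=[], right=[]
Reconstructed level-order: [13, 7, 27, 2, 11, 23]


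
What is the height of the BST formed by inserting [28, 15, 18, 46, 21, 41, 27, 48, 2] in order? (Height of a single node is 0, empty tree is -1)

Insertion order: [28, 15, 18, 46, 21, 41, 27, 48, 2]
Tree (level-order array): [28, 15, 46, 2, 18, 41, 48, None, None, None, 21, None, None, None, None, None, 27]
Compute height bottom-up (empty subtree = -1):
  height(2) = 1 + max(-1, -1) = 0
  height(27) = 1 + max(-1, -1) = 0
  height(21) = 1 + max(-1, 0) = 1
  height(18) = 1 + max(-1, 1) = 2
  height(15) = 1 + max(0, 2) = 3
  height(41) = 1 + max(-1, -1) = 0
  height(48) = 1 + max(-1, -1) = 0
  height(46) = 1 + max(0, 0) = 1
  height(28) = 1 + max(3, 1) = 4
Height = 4


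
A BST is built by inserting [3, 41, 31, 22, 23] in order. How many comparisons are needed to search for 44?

Search path for 44: 3 -> 41
Found: False
Comparisons: 2


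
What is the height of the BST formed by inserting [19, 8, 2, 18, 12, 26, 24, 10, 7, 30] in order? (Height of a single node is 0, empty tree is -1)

Insertion order: [19, 8, 2, 18, 12, 26, 24, 10, 7, 30]
Tree (level-order array): [19, 8, 26, 2, 18, 24, 30, None, 7, 12, None, None, None, None, None, None, None, 10]
Compute height bottom-up (empty subtree = -1):
  height(7) = 1 + max(-1, -1) = 0
  height(2) = 1 + max(-1, 0) = 1
  height(10) = 1 + max(-1, -1) = 0
  height(12) = 1 + max(0, -1) = 1
  height(18) = 1 + max(1, -1) = 2
  height(8) = 1 + max(1, 2) = 3
  height(24) = 1 + max(-1, -1) = 0
  height(30) = 1 + max(-1, -1) = 0
  height(26) = 1 + max(0, 0) = 1
  height(19) = 1 + max(3, 1) = 4
Height = 4


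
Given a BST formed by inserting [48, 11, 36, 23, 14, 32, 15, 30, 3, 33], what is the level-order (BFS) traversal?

Tree insertion order: [48, 11, 36, 23, 14, 32, 15, 30, 3, 33]
Tree (level-order array): [48, 11, None, 3, 36, None, None, 23, None, 14, 32, None, 15, 30, 33]
BFS from the root, enqueuing left then right child of each popped node:
  queue [48] -> pop 48, enqueue [11], visited so far: [48]
  queue [11] -> pop 11, enqueue [3, 36], visited so far: [48, 11]
  queue [3, 36] -> pop 3, enqueue [none], visited so far: [48, 11, 3]
  queue [36] -> pop 36, enqueue [23], visited so far: [48, 11, 3, 36]
  queue [23] -> pop 23, enqueue [14, 32], visited so far: [48, 11, 3, 36, 23]
  queue [14, 32] -> pop 14, enqueue [15], visited so far: [48, 11, 3, 36, 23, 14]
  queue [32, 15] -> pop 32, enqueue [30, 33], visited so far: [48, 11, 3, 36, 23, 14, 32]
  queue [15, 30, 33] -> pop 15, enqueue [none], visited so far: [48, 11, 3, 36, 23, 14, 32, 15]
  queue [30, 33] -> pop 30, enqueue [none], visited so far: [48, 11, 3, 36, 23, 14, 32, 15, 30]
  queue [33] -> pop 33, enqueue [none], visited so far: [48, 11, 3, 36, 23, 14, 32, 15, 30, 33]
Result: [48, 11, 3, 36, 23, 14, 32, 15, 30, 33]


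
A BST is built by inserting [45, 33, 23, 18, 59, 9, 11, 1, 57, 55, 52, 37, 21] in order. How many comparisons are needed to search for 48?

Search path for 48: 45 -> 59 -> 57 -> 55 -> 52
Found: False
Comparisons: 5


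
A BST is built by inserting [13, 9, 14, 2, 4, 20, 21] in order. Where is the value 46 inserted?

Starting tree (level order): [13, 9, 14, 2, None, None, 20, None, 4, None, 21]
Insertion path: 13 -> 14 -> 20 -> 21
Result: insert 46 as right child of 21
Final tree (level order): [13, 9, 14, 2, None, None, 20, None, 4, None, 21, None, None, None, 46]


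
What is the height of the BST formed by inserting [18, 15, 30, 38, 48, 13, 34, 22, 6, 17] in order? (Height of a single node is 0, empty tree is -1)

Insertion order: [18, 15, 30, 38, 48, 13, 34, 22, 6, 17]
Tree (level-order array): [18, 15, 30, 13, 17, 22, 38, 6, None, None, None, None, None, 34, 48]
Compute height bottom-up (empty subtree = -1):
  height(6) = 1 + max(-1, -1) = 0
  height(13) = 1 + max(0, -1) = 1
  height(17) = 1 + max(-1, -1) = 0
  height(15) = 1 + max(1, 0) = 2
  height(22) = 1 + max(-1, -1) = 0
  height(34) = 1 + max(-1, -1) = 0
  height(48) = 1 + max(-1, -1) = 0
  height(38) = 1 + max(0, 0) = 1
  height(30) = 1 + max(0, 1) = 2
  height(18) = 1 + max(2, 2) = 3
Height = 3


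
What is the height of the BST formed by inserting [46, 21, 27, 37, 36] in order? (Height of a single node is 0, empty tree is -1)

Insertion order: [46, 21, 27, 37, 36]
Tree (level-order array): [46, 21, None, None, 27, None, 37, 36]
Compute height bottom-up (empty subtree = -1):
  height(36) = 1 + max(-1, -1) = 0
  height(37) = 1 + max(0, -1) = 1
  height(27) = 1 + max(-1, 1) = 2
  height(21) = 1 + max(-1, 2) = 3
  height(46) = 1 + max(3, -1) = 4
Height = 4


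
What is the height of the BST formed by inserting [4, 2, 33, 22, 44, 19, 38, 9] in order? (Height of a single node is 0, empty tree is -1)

Insertion order: [4, 2, 33, 22, 44, 19, 38, 9]
Tree (level-order array): [4, 2, 33, None, None, 22, 44, 19, None, 38, None, 9]
Compute height bottom-up (empty subtree = -1):
  height(2) = 1 + max(-1, -1) = 0
  height(9) = 1 + max(-1, -1) = 0
  height(19) = 1 + max(0, -1) = 1
  height(22) = 1 + max(1, -1) = 2
  height(38) = 1 + max(-1, -1) = 0
  height(44) = 1 + max(0, -1) = 1
  height(33) = 1 + max(2, 1) = 3
  height(4) = 1 + max(0, 3) = 4
Height = 4


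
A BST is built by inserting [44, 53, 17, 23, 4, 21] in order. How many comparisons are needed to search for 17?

Search path for 17: 44 -> 17
Found: True
Comparisons: 2


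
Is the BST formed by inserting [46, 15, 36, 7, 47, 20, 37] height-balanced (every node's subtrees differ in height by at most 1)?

Tree (level-order array): [46, 15, 47, 7, 36, None, None, None, None, 20, 37]
Definition: a tree is height-balanced if, at every node, |h(left) - h(right)| <= 1 (empty subtree has height -1).
Bottom-up per-node check:
  node 7: h_left=-1, h_right=-1, diff=0 [OK], height=0
  node 20: h_left=-1, h_right=-1, diff=0 [OK], height=0
  node 37: h_left=-1, h_right=-1, diff=0 [OK], height=0
  node 36: h_left=0, h_right=0, diff=0 [OK], height=1
  node 15: h_left=0, h_right=1, diff=1 [OK], height=2
  node 47: h_left=-1, h_right=-1, diff=0 [OK], height=0
  node 46: h_left=2, h_right=0, diff=2 [FAIL (|2-0|=2 > 1)], height=3
Node 46 violates the condition: |2 - 0| = 2 > 1.
Result: Not balanced


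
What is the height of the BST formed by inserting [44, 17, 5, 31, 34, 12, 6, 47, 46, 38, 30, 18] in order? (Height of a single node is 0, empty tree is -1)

Insertion order: [44, 17, 5, 31, 34, 12, 6, 47, 46, 38, 30, 18]
Tree (level-order array): [44, 17, 47, 5, 31, 46, None, None, 12, 30, 34, None, None, 6, None, 18, None, None, 38]
Compute height bottom-up (empty subtree = -1):
  height(6) = 1 + max(-1, -1) = 0
  height(12) = 1 + max(0, -1) = 1
  height(5) = 1 + max(-1, 1) = 2
  height(18) = 1 + max(-1, -1) = 0
  height(30) = 1 + max(0, -1) = 1
  height(38) = 1 + max(-1, -1) = 0
  height(34) = 1 + max(-1, 0) = 1
  height(31) = 1 + max(1, 1) = 2
  height(17) = 1 + max(2, 2) = 3
  height(46) = 1 + max(-1, -1) = 0
  height(47) = 1 + max(0, -1) = 1
  height(44) = 1 + max(3, 1) = 4
Height = 4


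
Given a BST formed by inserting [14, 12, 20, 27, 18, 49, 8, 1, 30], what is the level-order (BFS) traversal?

Tree insertion order: [14, 12, 20, 27, 18, 49, 8, 1, 30]
Tree (level-order array): [14, 12, 20, 8, None, 18, 27, 1, None, None, None, None, 49, None, None, 30]
BFS from the root, enqueuing left then right child of each popped node:
  queue [14] -> pop 14, enqueue [12, 20], visited so far: [14]
  queue [12, 20] -> pop 12, enqueue [8], visited so far: [14, 12]
  queue [20, 8] -> pop 20, enqueue [18, 27], visited so far: [14, 12, 20]
  queue [8, 18, 27] -> pop 8, enqueue [1], visited so far: [14, 12, 20, 8]
  queue [18, 27, 1] -> pop 18, enqueue [none], visited so far: [14, 12, 20, 8, 18]
  queue [27, 1] -> pop 27, enqueue [49], visited so far: [14, 12, 20, 8, 18, 27]
  queue [1, 49] -> pop 1, enqueue [none], visited so far: [14, 12, 20, 8, 18, 27, 1]
  queue [49] -> pop 49, enqueue [30], visited so far: [14, 12, 20, 8, 18, 27, 1, 49]
  queue [30] -> pop 30, enqueue [none], visited so far: [14, 12, 20, 8, 18, 27, 1, 49, 30]
Result: [14, 12, 20, 8, 18, 27, 1, 49, 30]


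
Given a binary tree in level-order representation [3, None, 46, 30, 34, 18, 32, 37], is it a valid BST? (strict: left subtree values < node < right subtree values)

Level-order array: [3, None, 46, 30, 34, 18, 32, 37]
Validate using subtree bounds (lo, hi): at each node, require lo < value < hi,
then recurse left with hi=value and right with lo=value.
Preorder trace (stopping at first violation):
  at node 3 with bounds (-inf, +inf): OK
  at node 46 with bounds (3, +inf): OK
  at node 30 with bounds (3, 46): OK
  at node 18 with bounds (3, 30): OK
  at node 32 with bounds (30, 46): OK
  at node 34 with bounds (46, +inf): VIOLATION
Node 34 violates its bound: not (46 < 34 < +inf).
Result: Not a valid BST


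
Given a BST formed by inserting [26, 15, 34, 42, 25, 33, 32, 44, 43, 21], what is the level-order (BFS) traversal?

Tree insertion order: [26, 15, 34, 42, 25, 33, 32, 44, 43, 21]
Tree (level-order array): [26, 15, 34, None, 25, 33, 42, 21, None, 32, None, None, 44, None, None, None, None, 43]
BFS from the root, enqueuing left then right child of each popped node:
  queue [26] -> pop 26, enqueue [15, 34], visited so far: [26]
  queue [15, 34] -> pop 15, enqueue [25], visited so far: [26, 15]
  queue [34, 25] -> pop 34, enqueue [33, 42], visited so far: [26, 15, 34]
  queue [25, 33, 42] -> pop 25, enqueue [21], visited so far: [26, 15, 34, 25]
  queue [33, 42, 21] -> pop 33, enqueue [32], visited so far: [26, 15, 34, 25, 33]
  queue [42, 21, 32] -> pop 42, enqueue [44], visited so far: [26, 15, 34, 25, 33, 42]
  queue [21, 32, 44] -> pop 21, enqueue [none], visited so far: [26, 15, 34, 25, 33, 42, 21]
  queue [32, 44] -> pop 32, enqueue [none], visited so far: [26, 15, 34, 25, 33, 42, 21, 32]
  queue [44] -> pop 44, enqueue [43], visited so far: [26, 15, 34, 25, 33, 42, 21, 32, 44]
  queue [43] -> pop 43, enqueue [none], visited so far: [26, 15, 34, 25, 33, 42, 21, 32, 44, 43]
Result: [26, 15, 34, 25, 33, 42, 21, 32, 44, 43]
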